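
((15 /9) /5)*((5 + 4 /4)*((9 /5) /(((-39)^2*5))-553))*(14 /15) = -21806624 /21125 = -1032.27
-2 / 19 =-0.11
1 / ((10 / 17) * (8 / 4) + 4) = 17 / 88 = 0.19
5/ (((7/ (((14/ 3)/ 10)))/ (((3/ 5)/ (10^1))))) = 0.02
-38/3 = -12.67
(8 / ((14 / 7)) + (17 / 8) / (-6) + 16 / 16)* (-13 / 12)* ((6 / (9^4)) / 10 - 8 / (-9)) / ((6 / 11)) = -309992969 / 37791360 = -8.20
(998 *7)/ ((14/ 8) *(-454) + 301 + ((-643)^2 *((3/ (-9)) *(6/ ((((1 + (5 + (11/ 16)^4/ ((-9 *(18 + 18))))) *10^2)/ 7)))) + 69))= -44496398909900/ 64157056385127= -0.69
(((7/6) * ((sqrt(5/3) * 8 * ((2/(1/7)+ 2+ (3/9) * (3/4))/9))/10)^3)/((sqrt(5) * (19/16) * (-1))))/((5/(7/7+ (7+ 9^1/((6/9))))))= -2645188 * sqrt(3)/373977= -12.25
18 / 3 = 6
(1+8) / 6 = 3 / 2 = 1.50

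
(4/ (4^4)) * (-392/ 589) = -49/ 4712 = -0.01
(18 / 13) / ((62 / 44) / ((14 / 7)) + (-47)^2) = 88 / 140439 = 0.00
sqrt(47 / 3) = sqrt(141) / 3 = 3.96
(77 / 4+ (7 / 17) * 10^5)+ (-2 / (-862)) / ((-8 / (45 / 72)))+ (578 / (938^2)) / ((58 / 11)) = 123225886760613479 / 2991230282432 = 41195.72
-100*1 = -100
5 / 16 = 0.31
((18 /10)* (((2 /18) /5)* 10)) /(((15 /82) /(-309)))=-16892 /25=-675.68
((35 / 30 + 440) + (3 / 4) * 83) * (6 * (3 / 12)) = 6041 / 8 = 755.12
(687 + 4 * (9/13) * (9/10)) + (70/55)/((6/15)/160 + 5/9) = 141955269/205205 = 691.77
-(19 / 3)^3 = -6859 / 27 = -254.04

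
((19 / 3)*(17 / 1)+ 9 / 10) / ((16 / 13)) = 42341 / 480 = 88.21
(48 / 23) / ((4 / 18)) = 216 / 23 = 9.39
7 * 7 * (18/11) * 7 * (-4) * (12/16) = -18522/11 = -1683.82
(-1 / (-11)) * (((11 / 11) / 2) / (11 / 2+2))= 1 / 165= 0.01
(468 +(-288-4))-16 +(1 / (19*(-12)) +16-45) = 29867 / 228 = 131.00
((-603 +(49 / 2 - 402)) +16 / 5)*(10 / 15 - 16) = 224779 / 15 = 14985.27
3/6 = 1/2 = 0.50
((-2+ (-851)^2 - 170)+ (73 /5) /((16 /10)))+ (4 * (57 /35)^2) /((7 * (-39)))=645697165219 /891800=724038.09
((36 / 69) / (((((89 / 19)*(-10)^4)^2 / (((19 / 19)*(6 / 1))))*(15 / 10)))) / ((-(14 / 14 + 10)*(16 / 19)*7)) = -20577 / 1402809100000000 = -0.00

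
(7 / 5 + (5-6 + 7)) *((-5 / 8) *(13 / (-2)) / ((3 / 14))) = 3367 / 24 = 140.29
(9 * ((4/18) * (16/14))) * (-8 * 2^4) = -2048/7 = -292.57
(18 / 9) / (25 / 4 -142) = -8 / 543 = -0.01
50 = 50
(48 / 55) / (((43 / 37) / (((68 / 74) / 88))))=0.01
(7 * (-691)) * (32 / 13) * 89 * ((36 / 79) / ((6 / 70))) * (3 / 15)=-1157165184 / 1027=-1126743.12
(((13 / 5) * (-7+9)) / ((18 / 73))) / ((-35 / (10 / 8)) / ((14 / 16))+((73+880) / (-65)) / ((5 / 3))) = -61685 / 119331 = -0.52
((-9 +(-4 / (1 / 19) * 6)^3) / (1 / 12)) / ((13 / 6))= -6826955400 / 13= -525150415.38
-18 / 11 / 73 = -18 / 803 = -0.02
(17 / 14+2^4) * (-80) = -9640 / 7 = -1377.14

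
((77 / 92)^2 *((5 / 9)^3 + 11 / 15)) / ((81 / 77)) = 752822917 / 1249476840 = 0.60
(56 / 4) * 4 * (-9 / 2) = -252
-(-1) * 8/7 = 8/7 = 1.14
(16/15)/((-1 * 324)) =-4/1215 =-0.00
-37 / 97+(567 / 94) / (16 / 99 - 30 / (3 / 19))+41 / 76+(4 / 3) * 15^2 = 244296031004 / 813977537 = 300.13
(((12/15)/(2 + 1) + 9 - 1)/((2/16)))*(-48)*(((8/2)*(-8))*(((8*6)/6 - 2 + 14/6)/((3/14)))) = 35553280/9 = 3950364.44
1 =1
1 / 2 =0.50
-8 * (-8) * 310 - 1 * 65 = 19775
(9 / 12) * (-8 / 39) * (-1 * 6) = 12 / 13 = 0.92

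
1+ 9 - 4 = 6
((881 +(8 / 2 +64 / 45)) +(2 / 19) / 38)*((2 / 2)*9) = 14399974 / 1805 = 7977.82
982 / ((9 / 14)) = 13748 / 9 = 1527.56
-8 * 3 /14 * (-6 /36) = 2 /7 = 0.29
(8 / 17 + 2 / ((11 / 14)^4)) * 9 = 12809448 / 248897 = 51.46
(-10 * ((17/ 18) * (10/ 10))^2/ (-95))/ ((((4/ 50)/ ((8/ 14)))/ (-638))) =-4609550/ 10773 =-427.88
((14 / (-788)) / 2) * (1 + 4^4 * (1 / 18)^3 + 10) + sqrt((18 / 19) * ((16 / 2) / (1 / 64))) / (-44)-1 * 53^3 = -85522746761 / 574452-24 * sqrt(19) / 209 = -148877.60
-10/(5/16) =-32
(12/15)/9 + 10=454/45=10.09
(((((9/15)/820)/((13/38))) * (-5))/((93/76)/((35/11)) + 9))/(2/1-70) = 2527/150793162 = 0.00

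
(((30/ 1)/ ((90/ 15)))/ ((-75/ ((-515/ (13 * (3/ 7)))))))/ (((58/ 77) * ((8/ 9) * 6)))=55517/ 36192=1.53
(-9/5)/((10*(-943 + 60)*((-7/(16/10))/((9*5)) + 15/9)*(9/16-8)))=-0.00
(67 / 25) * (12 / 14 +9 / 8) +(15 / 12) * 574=1011937 / 1400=722.81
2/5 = 0.40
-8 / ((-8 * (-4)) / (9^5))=-59049 / 4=-14762.25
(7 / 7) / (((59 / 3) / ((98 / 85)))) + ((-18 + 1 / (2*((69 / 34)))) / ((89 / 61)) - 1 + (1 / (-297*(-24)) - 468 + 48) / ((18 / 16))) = -31812237168823 / 82320688395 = -386.44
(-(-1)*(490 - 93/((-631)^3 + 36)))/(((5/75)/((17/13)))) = 6278476484193/653222843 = 9611.54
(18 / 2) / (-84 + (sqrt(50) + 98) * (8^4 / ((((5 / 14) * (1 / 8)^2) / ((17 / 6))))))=14739695685 / 332047804041059708- 188006400 * sqrt(2) / 83011951010264927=0.00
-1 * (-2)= 2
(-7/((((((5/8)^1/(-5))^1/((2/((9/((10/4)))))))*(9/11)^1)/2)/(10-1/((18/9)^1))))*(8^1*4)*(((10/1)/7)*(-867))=-773132800/27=-28634548.15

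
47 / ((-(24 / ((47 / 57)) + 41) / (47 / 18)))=-103823 / 59310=-1.75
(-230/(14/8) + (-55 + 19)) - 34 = -1410/7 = -201.43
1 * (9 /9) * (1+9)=10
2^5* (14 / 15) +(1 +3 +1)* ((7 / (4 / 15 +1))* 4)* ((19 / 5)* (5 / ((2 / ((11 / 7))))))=25198 / 15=1679.87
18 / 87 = 6 / 29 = 0.21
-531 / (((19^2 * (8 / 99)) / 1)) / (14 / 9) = -473121 / 40432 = -11.70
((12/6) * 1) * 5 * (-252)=-2520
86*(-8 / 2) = -344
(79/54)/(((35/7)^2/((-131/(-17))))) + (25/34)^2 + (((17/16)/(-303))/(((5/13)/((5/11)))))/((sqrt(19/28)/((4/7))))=773741/780300-221 * sqrt(133)/886578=0.99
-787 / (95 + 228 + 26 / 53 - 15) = -41711 / 16350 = -2.55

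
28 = 28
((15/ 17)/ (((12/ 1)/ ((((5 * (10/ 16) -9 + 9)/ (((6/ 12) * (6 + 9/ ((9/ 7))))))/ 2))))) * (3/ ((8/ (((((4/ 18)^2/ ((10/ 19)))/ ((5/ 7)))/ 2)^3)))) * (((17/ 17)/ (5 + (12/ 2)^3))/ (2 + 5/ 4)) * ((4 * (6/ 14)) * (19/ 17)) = 6385729/ 1274733396378000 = 0.00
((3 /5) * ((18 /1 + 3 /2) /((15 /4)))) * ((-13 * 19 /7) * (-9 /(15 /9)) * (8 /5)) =4161456 /4375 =951.19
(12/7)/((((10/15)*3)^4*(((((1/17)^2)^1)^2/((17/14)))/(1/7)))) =4259571/2744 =1552.32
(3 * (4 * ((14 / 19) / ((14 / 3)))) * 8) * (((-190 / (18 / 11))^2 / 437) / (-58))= -48400 / 6003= -8.06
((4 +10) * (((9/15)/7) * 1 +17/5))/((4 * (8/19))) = 1159/40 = 28.98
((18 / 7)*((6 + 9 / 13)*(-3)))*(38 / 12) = -14877 / 91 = -163.48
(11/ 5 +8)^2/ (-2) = -2601/ 50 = -52.02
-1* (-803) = 803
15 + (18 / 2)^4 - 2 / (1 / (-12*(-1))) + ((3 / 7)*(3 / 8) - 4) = 366697 / 56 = 6548.16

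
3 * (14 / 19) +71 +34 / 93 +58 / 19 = 135403 / 1767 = 76.63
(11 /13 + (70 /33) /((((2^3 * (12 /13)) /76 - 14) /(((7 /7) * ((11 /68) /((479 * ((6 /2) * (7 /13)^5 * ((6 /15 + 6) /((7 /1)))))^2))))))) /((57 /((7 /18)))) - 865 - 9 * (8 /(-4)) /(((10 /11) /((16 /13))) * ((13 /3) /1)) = -64921229525128733977795606231 /75545093892677235274506240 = -859.37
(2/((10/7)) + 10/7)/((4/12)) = 297/35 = 8.49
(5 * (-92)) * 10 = -4600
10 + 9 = 19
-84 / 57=-28 / 19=-1.47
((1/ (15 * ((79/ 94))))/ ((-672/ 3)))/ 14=-47/ 1858080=-0.00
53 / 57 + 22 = 1307 / 57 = 22.93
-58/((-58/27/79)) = 2133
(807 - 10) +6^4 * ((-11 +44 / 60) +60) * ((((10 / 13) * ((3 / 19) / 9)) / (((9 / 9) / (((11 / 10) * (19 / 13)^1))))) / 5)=1076.68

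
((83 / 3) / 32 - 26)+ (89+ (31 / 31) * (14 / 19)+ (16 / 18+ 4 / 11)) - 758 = -41661655 / 60192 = -692.15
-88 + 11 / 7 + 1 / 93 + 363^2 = 85725361 / 651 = 131682.58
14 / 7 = 2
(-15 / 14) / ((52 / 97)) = -1455 / 728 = -2.00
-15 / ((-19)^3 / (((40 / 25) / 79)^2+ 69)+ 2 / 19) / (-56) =-3068249865 / 1137460937032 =-0.00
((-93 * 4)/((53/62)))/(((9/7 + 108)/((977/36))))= -13144558/121635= -108.07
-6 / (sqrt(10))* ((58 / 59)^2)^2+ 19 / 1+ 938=957 - 33949488* sqrt(10) / 60586805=955.23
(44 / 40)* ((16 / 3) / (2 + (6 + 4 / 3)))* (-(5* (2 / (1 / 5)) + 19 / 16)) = -1287 / 40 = -32.18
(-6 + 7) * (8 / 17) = 8 / 17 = 0.47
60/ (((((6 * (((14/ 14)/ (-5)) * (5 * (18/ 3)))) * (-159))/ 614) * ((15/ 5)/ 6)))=6140/ 477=12.87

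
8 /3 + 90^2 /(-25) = -964 /3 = -321.33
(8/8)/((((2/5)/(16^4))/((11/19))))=1802240/19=94854.74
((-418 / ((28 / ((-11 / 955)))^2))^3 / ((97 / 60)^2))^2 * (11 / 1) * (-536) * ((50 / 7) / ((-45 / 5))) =1735001824656521472235652554713 / 20219102049087705823718717005012456382148148327000000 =0.00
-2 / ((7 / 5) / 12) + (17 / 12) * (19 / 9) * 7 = 2867 / 756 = 3.79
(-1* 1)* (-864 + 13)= 851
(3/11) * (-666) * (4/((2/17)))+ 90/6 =-67767/11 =-6160.64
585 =585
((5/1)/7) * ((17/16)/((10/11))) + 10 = 2427/224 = 10.83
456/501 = 0.91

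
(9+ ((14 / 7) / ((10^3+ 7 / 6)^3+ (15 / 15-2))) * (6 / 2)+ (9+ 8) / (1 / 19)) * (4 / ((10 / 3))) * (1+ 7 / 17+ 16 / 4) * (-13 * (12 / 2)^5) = -803118549291270331392 / 3684866996159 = -217950485.09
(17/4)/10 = 17/40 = 0.42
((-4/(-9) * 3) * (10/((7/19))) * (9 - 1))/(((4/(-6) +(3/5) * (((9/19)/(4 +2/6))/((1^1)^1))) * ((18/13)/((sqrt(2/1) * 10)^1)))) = -488072000 * sqrt(2)/140301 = -4919.69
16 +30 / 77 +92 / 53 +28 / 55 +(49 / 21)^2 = 4421987 / 183645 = 24.08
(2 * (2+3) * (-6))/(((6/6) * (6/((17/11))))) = -170/11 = -15.45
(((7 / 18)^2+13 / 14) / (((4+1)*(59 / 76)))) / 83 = 0.00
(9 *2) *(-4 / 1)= -72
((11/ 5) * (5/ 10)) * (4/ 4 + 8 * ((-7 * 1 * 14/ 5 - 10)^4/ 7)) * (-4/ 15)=-28147431422/ 109375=-257347.94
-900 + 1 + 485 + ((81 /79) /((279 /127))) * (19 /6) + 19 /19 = -411.52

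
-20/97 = -0.21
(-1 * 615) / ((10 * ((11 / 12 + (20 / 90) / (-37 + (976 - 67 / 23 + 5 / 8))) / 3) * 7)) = -1144781910 / 39824309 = -28.75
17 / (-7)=-17 / 7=-2.43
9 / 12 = 3 / 4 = 0.75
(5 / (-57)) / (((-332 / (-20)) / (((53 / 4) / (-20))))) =0.00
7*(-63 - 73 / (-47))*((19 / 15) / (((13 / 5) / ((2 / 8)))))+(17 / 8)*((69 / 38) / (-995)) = -29048094589 / 554445840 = -52.39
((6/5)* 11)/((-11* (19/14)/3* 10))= -126/475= -0.27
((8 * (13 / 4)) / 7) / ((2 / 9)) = 117 / 7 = 16.71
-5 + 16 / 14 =-27 / 7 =-3.86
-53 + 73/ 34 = -1729/ 34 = -50.85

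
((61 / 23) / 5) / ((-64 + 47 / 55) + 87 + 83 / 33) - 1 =-98060 / 100073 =-0.98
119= 119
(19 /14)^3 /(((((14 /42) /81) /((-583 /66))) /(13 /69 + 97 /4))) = -66203719605 /504896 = -131123.48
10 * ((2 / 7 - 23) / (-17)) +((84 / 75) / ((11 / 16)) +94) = 3566712 / 32725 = 108.99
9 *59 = 531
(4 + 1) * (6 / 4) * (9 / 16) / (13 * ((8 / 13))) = 135 / 256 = 0.53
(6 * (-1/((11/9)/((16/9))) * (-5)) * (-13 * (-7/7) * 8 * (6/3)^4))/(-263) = -798720/2893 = -276.09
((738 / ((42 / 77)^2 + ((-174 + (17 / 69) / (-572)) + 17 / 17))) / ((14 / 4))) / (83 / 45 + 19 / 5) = -14418055080 / 66655995847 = -0.22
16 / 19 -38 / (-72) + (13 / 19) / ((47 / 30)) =58079 / 32148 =1.81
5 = 5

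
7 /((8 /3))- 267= -2115 /8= -264.38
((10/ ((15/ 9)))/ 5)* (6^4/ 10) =3888/ 25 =155.52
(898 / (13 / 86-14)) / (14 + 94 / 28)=-1081192 / 289413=-3.74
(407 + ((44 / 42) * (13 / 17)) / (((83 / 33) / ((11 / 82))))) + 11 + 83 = 202900760 / 404957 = 501.04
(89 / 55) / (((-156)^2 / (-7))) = -623 / 1338480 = -0.00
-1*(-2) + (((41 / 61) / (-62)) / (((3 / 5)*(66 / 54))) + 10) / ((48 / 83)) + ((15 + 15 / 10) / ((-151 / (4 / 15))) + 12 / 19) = 569143853647 / 28645473120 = 19.87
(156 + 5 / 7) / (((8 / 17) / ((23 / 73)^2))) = 9865321 / 298424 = 33.06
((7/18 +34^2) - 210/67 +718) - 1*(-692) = 3091285/1206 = 2563.25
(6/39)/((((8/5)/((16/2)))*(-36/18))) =-5/13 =-0.38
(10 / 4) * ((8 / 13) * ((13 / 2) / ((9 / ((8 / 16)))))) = 5 / 9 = 0.56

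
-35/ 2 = -17.50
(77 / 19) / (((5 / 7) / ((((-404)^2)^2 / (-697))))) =-14358670371584 / 66215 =-216849208.96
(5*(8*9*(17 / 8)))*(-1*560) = -428400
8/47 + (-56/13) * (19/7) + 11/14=-91839/8554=-10.74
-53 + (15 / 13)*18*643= 172921 / 13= 13301.62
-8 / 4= -2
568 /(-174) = -284 /87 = -3.26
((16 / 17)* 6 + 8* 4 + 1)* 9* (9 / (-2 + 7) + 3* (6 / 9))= 112347 / 85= 1321.73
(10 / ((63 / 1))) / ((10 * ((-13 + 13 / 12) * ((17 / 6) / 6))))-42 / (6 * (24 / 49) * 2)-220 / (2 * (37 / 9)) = -1024695835 / 30222192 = -33.91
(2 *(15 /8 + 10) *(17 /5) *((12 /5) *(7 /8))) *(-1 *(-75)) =101745 /8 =12718.12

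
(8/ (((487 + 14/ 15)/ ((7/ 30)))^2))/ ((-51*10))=-49/ 13659779055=-0.00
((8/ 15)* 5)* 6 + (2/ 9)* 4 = 152/ 9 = 16.89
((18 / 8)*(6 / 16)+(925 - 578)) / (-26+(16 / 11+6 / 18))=-367323 / 25568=-14.37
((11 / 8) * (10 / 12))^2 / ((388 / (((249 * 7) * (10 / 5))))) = 1757525 / 148992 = 11.80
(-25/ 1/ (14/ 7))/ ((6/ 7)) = -175/ 12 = -14.58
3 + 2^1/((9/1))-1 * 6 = -25/9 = -2.78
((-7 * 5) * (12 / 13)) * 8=-3360 / 13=-258.46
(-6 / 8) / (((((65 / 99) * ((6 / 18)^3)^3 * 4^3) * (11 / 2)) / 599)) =-318333159 / 8320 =-38261.20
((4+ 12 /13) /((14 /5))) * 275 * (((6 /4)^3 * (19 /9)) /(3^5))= 104500 /7371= 14.18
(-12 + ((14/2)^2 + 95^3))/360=2381.70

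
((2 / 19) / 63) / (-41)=-2 / 49077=-0.00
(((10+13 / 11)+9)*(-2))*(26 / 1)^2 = -300144 / 11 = -27285.82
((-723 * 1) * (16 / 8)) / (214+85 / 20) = -1928 / 291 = -6.63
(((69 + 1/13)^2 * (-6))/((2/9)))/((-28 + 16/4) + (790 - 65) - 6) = -21772908/117455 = -185.37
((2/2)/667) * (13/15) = 13/10005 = 0.00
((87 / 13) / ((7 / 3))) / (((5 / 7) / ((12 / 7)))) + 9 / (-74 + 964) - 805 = -798.11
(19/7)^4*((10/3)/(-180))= -130321/129654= -1.01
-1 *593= -593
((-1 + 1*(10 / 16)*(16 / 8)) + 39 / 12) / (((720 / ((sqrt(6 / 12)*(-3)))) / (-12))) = 7*sqrt(2) / 80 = 0.12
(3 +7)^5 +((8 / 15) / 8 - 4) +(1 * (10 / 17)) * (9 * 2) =25501697 / 255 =100006.65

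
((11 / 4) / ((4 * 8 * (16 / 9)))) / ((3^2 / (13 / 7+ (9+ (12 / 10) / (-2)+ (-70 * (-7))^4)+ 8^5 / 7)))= 3170640808027 / 10240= 309632891.41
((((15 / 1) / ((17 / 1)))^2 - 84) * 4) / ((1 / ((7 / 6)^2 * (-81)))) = 10606491 / 289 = 36700.66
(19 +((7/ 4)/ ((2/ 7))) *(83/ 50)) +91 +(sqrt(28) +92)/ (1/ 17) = 34 *sqrt(7) +673667/ 400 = 1774.12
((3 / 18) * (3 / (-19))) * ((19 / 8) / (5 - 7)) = 1 / 32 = 0.03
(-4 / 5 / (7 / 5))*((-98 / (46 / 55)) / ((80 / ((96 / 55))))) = 1.46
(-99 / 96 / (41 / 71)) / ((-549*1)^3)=781 / 72365174496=0.00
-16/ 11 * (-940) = 15040/ 11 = 1367.27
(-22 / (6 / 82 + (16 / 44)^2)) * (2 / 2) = -109142 / 1019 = -107.11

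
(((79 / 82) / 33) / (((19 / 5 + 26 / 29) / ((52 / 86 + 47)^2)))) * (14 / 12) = 16.43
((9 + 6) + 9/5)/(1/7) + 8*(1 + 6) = 868/5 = 173.60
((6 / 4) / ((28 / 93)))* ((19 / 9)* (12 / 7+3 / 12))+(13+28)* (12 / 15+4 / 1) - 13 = 1602967 / 7840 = 204.46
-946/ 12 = -473/ 6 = -78.83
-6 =-6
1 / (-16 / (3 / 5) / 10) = -3 / 8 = -0.38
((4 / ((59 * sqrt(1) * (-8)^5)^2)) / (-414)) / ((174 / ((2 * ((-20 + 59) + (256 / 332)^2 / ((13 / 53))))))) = -3709811 / 3014137308746650484736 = -0.00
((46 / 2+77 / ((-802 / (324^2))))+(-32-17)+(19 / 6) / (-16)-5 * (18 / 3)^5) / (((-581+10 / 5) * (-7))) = -1885724291 / 156024288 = -12.09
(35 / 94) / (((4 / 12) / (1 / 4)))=105 / 376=0.28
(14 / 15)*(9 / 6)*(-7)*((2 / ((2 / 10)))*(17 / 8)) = -833 / 4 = -208.25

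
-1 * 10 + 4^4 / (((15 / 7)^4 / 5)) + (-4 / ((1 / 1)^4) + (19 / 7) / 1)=3502717 / 70875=49.42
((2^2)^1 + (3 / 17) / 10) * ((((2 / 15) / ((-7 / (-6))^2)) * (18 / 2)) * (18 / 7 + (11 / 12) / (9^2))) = 12002359 / 1311975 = 9.15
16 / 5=3.20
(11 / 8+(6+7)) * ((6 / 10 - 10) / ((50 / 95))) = -20539 / 80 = -256.74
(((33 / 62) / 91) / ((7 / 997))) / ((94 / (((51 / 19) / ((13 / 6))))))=5033853 / 458485846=0.01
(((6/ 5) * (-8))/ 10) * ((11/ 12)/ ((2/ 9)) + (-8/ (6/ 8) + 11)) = -107/ 25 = -4.28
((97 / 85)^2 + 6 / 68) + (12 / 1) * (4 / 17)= 60893 / 14450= 4.21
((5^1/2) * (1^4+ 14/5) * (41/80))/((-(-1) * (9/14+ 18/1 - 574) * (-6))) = 5453/3732000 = 0.00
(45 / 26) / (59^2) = 45 / 90506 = 0.00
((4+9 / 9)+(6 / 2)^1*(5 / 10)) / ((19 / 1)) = 13 / 38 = 0.34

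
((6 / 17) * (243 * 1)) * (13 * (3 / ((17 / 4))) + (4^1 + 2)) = 376164 / 289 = 1301.61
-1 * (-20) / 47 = 20 / 47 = 0.43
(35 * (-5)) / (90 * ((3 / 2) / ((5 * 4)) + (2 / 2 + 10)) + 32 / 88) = -7700 / 43873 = -0.18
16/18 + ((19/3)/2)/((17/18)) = 649/153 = 4.24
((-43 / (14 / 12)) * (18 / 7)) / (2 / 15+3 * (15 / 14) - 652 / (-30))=-3.78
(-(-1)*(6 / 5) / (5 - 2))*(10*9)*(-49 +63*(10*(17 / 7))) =53316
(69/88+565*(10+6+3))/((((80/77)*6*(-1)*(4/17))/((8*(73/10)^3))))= -43735287186227/1920000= -22778795.41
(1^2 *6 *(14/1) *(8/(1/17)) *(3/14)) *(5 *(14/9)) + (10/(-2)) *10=18990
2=2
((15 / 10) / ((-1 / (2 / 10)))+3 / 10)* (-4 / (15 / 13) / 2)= 0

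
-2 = -2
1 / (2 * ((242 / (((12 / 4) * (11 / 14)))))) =3 / 616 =0.00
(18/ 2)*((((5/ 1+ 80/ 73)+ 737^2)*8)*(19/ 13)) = 54243637776/ 949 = 57158733.17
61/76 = 0.80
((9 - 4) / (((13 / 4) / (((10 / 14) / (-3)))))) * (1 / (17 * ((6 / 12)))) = -200 / 4641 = -0.04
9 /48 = 3 /16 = 0.19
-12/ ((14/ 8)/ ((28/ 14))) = -96/ 7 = -13.71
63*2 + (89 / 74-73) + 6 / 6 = 4085 / 74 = 55.20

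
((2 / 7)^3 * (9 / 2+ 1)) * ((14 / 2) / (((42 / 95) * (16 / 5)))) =5225 / 8232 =0.63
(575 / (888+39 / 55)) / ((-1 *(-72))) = 31625 / 3519288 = 0.01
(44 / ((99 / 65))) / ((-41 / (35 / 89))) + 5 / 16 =18605 / 525456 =0.04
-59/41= -1.44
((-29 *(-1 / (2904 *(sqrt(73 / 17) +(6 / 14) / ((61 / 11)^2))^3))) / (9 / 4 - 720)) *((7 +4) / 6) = 63234750501803051529332989 / 1093196970847048887760528695361536 - 96898482433168837686088225913 *sqrt(1241) / 1190491501252436238771215749248712704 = -0.00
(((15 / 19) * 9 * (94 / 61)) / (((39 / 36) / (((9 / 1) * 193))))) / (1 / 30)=7935310800 / 15067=526668.27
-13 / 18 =-0.72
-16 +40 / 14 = -92 / 7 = -13.14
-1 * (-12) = 12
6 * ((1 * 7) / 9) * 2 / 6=14 / 9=1.56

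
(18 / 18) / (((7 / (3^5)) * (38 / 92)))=11178 / 133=84.05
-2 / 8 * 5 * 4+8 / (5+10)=-67 / 15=-4.47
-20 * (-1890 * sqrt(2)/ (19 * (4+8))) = 3150 * sqrt(2)/ 19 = 234.46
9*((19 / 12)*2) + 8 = 73 / 2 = 36.50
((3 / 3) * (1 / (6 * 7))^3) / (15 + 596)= 1 / 45267768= 0.00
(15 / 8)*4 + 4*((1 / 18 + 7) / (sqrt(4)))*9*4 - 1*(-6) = 1043 / 2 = 521.50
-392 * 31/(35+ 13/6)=-72912/223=-326.96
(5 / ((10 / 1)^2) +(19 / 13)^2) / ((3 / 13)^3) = 10673 / 60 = 177.88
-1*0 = 0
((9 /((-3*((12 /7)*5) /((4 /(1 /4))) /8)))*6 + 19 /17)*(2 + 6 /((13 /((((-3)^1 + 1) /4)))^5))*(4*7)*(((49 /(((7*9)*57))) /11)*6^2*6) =-26493014227162 /6596020145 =-4016.52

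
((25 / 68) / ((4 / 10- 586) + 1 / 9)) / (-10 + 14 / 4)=1125 / 11645374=0.00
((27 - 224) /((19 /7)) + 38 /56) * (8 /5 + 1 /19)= -6005407 /50540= -118.82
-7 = -7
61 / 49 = 1.24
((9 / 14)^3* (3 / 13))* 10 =10935 / 17836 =0.61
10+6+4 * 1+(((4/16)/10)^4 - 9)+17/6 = 106240003/7680000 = 13.83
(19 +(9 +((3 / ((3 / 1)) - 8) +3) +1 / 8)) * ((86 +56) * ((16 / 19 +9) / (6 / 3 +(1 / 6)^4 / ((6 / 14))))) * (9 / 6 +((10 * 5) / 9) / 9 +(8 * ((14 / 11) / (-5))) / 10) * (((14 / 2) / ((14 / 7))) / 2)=21950273877 / 389150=56405.69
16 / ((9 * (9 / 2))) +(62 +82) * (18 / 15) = 70144 / 405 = 173.20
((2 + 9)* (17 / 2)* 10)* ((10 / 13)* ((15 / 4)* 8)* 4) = 1122000 / 13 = 86307.69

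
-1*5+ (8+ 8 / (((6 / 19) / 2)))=53.67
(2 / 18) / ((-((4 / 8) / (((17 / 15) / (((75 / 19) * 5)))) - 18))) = 646 / 54027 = 0.01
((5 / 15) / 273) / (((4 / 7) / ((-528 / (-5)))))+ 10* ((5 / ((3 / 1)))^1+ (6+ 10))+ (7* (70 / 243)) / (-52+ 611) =120145052 / 679185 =176.90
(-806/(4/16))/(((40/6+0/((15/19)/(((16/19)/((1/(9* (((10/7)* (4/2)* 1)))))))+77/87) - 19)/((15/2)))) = 72540/37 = 1960.54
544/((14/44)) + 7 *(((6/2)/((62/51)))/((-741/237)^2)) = 45316442921/26477906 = 1711.48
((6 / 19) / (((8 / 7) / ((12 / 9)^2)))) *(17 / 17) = 28 / 57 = 0.49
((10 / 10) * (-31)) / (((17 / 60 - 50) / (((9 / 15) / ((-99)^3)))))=-124 / 321600213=-0.00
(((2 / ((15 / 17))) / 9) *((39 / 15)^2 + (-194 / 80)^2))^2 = 189145009 / 18662400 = 10.14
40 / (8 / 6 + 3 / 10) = 1200 / 49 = 24.49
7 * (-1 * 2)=-14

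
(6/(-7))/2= -3/7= -0.43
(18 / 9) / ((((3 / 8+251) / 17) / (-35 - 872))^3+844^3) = 3753777976380416 / 1128407401581984112242141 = 0.00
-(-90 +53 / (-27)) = 2483 / 27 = 91.96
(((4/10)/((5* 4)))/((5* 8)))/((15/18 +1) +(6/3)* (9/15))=3/18200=0.00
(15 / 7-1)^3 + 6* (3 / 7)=1394 / 343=4.06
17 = 17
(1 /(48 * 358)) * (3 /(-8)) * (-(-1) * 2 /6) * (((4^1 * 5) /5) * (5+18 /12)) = -13 /68736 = -0.00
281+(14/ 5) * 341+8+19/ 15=18676/ 15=1245.07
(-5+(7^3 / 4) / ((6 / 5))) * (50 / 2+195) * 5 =438625 / 6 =73104.17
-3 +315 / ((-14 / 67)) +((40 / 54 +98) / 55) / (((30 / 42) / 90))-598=-621157 / 330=-1882.29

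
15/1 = 15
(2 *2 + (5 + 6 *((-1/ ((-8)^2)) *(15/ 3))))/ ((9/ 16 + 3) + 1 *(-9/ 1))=-1.57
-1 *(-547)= 547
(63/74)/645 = 21/15910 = 0.00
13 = 13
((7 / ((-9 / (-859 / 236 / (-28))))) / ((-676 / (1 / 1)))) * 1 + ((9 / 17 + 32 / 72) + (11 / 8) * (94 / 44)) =42433767 / 10848448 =3.91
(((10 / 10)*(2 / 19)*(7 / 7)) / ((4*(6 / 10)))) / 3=0.01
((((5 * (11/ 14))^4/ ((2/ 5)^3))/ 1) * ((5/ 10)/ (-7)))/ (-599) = 1143828125/ 2577252608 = 0.44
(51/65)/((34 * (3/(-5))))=-1/26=-0.04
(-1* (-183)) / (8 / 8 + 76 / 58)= 5307 / 67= 79.21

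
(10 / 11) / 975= 2 / 2145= 0.00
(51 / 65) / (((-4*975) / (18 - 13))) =-17 / 16900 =-0.00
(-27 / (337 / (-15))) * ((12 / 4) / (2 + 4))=405 / 674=0.60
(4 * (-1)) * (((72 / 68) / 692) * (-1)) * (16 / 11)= 0.01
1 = 1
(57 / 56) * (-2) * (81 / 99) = -513 / 308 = -1.67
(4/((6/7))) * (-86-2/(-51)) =-61376/153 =-401.15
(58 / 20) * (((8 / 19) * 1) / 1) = 116 / 95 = 1.22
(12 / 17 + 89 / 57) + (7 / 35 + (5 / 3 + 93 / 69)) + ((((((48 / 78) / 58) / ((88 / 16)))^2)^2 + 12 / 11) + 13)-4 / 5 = 618705838546863901469 / 32957765463736634235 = 18.77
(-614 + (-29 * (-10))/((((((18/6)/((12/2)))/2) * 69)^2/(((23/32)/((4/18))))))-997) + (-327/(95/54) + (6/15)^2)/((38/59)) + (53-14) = -771013573/415150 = -1857.19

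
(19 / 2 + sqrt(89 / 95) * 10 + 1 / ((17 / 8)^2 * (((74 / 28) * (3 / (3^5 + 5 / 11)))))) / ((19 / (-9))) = -34510461 / 4469674 -18 * sqrt(8455) / 361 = -12.31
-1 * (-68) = 68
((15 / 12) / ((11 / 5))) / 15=0.04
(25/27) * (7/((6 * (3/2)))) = 175/243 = 0.72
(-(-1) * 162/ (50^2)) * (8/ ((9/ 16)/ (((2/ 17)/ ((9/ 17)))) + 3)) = 3456/ 36875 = 0.09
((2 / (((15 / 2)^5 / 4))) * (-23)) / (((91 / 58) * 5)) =-341504 / 345515625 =-0.00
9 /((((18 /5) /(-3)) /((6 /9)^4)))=-40 /27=-1.48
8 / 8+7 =8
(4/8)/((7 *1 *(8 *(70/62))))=31/3920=0.01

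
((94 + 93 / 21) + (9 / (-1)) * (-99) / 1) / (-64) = -3463 / 224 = -15.46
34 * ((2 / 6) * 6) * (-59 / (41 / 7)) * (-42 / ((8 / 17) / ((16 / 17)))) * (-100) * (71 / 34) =-12015278.05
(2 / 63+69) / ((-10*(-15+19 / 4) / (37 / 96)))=160913 / 619920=0.26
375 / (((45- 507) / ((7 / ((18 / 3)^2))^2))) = -875 / 28512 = -0.03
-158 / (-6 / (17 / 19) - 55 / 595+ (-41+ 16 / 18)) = 84609 / 25120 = 3.37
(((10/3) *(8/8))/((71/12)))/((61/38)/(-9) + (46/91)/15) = -6224400/1598281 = -3.89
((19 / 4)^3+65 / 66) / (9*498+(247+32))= 228427 / 10055232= 0.02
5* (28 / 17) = 140 / 17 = 8.24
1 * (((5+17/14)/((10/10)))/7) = 87/98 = 0.89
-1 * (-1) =1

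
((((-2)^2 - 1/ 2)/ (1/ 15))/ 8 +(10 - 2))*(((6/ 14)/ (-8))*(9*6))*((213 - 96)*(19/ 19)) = -2208141/ 448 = -4928.89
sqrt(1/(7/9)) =3 * sqrt(7)/7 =1.13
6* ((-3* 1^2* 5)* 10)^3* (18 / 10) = -36450000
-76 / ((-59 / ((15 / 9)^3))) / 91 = 0.07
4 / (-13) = -0.31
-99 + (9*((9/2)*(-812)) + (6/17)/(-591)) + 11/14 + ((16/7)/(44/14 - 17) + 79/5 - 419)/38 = -32994.83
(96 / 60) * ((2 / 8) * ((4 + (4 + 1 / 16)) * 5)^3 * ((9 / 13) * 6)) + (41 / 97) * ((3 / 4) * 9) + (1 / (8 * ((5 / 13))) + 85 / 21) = 14759198220539 / 135582720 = 108857.52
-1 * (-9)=9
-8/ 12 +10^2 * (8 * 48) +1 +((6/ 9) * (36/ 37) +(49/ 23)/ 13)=1274495630/ 33189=38401.15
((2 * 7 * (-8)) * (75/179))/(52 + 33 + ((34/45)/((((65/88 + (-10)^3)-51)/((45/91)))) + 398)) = -0.10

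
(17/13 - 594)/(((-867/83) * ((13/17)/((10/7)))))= 6395150/60333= 106.00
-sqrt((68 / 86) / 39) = -sqrt(57018) / 1677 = -0.14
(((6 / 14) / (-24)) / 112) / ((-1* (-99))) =-1 / 620928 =-0.00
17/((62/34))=289/31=9.32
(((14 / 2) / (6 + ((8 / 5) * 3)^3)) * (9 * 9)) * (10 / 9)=1875 / 347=5.40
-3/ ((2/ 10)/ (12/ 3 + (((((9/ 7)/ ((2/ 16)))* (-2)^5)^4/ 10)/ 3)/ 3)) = -4696546882236/ 2401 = -1956079501.14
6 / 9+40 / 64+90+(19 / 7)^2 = 116023 / 1176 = 98.66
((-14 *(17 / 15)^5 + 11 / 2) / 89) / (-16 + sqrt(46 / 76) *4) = 31402871 *sqrt(874) / 316294875000 + 596654549 / 39536859375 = 0.02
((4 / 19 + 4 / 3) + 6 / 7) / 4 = 479 / 798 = 0.60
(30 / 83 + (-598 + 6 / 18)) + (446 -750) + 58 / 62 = -6949954 / 7719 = -900.37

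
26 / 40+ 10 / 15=79 / 60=1.32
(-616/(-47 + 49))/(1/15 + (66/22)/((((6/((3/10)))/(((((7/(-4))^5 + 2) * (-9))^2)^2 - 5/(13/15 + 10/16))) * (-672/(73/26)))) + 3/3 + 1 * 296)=21182450037856225198080/12183364640854106786637217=0.00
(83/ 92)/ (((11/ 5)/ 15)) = 6225/ 1012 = 6.15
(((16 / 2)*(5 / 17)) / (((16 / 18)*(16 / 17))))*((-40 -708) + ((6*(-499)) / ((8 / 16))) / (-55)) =-19773 / 11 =-1797.55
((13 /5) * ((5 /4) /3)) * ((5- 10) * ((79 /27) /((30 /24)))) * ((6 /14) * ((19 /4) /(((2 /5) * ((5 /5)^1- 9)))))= 97565 /12096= 8.07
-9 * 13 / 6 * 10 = -195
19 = 19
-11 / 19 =-0.58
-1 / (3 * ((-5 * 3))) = 1 / 45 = 0.02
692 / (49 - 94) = -692 / 45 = -15.38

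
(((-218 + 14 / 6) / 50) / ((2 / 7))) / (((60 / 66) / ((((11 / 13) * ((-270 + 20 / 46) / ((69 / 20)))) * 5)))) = 339765580 / 61893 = 5489.56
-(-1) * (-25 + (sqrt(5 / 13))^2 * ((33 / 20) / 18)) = -7789 / 312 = -24.96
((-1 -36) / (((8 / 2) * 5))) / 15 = -37 / 300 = -0.12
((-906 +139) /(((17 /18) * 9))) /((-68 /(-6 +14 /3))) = -1534 /867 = -1.77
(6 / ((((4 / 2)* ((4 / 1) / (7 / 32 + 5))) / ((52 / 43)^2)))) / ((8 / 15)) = 10.73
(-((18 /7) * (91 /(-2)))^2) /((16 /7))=-95823 /16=-5988.94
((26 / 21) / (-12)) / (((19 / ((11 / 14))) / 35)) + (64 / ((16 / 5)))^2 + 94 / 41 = 78943957 / 196308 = 402.14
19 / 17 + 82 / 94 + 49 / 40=102751 / 31960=3.21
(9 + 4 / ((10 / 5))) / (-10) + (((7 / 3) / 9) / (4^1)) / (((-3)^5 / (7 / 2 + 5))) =-289279 / 262440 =-1.10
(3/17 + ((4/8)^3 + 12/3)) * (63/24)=12285/1088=11.29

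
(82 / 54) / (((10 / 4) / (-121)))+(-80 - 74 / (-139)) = -152.96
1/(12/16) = 4/3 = 1.33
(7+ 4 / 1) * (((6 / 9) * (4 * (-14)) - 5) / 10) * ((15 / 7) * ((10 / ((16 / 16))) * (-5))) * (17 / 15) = 118745 / 21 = 5654.52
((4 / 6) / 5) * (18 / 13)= 12 / 65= 0.18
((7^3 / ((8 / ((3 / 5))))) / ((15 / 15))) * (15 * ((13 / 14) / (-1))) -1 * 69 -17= -7109 / 16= -444.31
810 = 810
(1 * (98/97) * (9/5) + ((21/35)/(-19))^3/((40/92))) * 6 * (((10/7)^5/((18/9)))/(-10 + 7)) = -120987941040/11182083661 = -10.82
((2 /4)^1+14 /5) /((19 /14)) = 231 /95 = 2.43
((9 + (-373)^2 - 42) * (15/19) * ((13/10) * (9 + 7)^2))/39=937067.79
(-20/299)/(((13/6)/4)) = -480/3887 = -0.12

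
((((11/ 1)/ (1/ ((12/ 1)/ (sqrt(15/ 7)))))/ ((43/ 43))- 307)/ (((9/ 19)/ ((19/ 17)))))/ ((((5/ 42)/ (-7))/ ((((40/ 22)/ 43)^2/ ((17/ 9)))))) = 2606651040/ 64657681- 6792576 *sqrt(105)/ 5877971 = 28.47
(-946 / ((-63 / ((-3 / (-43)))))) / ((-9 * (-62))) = 11 / 5859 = 0.00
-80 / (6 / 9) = -120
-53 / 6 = -8.83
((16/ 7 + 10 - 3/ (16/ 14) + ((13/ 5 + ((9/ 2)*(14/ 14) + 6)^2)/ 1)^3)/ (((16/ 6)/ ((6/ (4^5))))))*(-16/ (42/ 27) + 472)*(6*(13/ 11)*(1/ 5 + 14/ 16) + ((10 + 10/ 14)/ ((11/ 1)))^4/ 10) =396698769617942425395483/ 35276779704320000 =11245322.64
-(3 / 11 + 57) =-630 / 11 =-57.27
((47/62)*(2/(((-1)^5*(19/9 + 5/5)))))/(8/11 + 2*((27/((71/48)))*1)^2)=-23455773/32108951840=-0.00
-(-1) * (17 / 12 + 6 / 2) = 53 / 12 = 4.42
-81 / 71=-1.14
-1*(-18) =18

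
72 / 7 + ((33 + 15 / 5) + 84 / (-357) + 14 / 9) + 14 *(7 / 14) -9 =48844 / 1071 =45.61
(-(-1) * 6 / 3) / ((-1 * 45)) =-2 / 45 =-0.04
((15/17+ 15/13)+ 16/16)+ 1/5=3576/1105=3.24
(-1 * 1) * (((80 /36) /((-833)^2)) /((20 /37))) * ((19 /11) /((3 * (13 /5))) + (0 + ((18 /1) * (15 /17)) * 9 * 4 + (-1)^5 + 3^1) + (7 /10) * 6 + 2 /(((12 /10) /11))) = -804827071 /227723961465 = -0.00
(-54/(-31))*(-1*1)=-54/31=-1.74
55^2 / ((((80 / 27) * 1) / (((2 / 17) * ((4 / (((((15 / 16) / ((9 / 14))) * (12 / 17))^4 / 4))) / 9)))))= 57069408 / 300125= 190.15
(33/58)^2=1089/3364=0.32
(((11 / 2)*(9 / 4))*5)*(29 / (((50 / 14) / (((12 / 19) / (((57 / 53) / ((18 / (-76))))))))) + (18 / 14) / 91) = -12060122481 / 174767320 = -69.01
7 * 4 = 28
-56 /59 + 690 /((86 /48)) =384.17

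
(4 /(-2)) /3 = -2 /3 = -0.67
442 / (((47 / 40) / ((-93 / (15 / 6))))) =-657696 / 47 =-13993.53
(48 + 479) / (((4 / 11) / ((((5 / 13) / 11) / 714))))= 155 / 2184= 0.07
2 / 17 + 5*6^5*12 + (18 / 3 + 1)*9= 7932593 / 17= 466623.12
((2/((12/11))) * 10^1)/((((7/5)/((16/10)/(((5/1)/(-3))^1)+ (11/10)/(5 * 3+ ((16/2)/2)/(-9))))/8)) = -84964/917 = -92.65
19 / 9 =2.11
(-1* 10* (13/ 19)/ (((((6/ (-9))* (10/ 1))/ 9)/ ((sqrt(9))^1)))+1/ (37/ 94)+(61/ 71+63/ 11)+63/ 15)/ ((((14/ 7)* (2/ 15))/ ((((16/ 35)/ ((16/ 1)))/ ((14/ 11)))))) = 675940473/ 195658960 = 3.45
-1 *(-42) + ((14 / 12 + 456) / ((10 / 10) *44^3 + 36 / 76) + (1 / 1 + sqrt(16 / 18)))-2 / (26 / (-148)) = 2 *sqrt(2) / 3 + 6866375731 / 126243390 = 55.33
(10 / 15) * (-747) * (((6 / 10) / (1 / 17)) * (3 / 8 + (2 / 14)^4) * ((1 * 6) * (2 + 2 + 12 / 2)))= -274717467 / 2401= -114417.94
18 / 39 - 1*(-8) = 110 / 13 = 8.46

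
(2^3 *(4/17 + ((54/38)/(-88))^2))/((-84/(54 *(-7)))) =100752561/11881232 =8.48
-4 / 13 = -0.31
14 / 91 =2 / 13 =0.15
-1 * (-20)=20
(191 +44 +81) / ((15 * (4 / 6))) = 158 / 5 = 31.60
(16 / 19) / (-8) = -2 / 19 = -0.11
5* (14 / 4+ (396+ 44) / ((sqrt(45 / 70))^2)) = 61915 / 18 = 3439.72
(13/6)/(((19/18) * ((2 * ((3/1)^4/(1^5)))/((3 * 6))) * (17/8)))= 104/969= 0.11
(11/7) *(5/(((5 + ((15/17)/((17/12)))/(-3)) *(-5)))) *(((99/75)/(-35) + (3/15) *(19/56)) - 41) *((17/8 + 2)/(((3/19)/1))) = 190545766279/542920000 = 350.96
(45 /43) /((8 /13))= 585 /344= 1.70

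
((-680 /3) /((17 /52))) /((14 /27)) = -9360 /7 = -1337.14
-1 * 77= -77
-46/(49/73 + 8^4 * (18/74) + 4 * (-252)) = 124246/29723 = 4.18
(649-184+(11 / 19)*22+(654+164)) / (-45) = -24619 / 855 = -28.79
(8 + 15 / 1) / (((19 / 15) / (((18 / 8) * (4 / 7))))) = 3105 / 133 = 23.35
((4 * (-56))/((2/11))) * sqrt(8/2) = -2464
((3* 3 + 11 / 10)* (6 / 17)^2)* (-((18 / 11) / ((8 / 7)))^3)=-227292723 / 61545440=-3.69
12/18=0.67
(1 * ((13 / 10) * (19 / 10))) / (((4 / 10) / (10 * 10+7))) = 26429 / 40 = 660.72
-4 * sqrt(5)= -8.94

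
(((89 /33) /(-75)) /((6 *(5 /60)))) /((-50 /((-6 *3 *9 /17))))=-1602 /116875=-0.01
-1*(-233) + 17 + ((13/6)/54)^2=26244169/104976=250.00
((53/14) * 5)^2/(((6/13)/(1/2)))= 912925/2352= 388.15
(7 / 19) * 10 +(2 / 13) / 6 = 2749 / 741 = 3.71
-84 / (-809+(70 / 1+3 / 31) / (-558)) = 207576 / 1999465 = 0.10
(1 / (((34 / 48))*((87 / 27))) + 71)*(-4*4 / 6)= -190.50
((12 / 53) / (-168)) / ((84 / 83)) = -83 / 62328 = -0.00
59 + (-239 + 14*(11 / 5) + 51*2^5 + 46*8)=9254 / 5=1850.80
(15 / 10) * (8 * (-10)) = -120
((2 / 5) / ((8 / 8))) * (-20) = -8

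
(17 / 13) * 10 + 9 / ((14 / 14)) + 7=378 / 13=29.08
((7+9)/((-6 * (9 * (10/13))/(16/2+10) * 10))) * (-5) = 52/15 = 3.47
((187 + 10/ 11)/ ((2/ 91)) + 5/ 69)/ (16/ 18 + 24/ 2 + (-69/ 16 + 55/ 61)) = 19000967592/ 21063515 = 902.08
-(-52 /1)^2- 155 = -2859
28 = 28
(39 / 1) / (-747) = -13 / 249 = -0.05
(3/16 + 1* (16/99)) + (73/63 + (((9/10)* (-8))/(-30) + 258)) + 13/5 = 24240941/92400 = 262.35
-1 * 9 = -9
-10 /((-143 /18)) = 180 /143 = 1.26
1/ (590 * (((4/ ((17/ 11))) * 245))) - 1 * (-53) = 53.00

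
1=1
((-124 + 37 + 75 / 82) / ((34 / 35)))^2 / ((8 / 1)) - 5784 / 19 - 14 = 783570680675 / 1181487488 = 663.21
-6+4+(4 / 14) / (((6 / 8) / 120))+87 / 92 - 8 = 36.66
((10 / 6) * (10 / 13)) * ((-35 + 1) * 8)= -348.72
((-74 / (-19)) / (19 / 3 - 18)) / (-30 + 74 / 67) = 7437 / 643720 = 0.01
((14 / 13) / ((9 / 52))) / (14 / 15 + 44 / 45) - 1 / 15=2057 / 645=3.19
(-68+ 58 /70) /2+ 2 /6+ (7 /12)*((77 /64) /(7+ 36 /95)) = -208259483 /6280960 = -33.16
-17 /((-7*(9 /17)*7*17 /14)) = 34 /63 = 0.54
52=52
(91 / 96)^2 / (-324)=-8281 / 2985984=-0.00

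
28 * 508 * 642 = 9131808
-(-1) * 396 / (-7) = -396 / 7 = -56.57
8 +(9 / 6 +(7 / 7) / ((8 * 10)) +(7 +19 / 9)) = 13409 / 720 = 18.62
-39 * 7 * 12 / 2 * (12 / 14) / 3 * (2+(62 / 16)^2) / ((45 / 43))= -608751 / 80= -7609.39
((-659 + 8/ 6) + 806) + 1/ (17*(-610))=4614647/ 31110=148.33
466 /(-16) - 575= -4833 /8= -604.12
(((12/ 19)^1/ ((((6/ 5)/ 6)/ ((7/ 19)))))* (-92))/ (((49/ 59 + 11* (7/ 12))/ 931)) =-191499840/ 13927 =-13750.26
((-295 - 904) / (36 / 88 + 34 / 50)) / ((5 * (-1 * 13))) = 131890 / 7787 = 16.94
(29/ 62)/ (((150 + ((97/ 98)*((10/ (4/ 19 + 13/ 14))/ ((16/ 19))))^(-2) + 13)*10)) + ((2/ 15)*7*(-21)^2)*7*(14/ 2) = 62484694482531260717/ 3098148271233380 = 20168.40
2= 2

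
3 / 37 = 0.08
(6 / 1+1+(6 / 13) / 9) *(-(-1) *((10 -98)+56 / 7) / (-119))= 22000 / 4641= 4.74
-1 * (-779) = 779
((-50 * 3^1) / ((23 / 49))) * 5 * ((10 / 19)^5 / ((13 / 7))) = -25725000000 / 740353601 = -34.75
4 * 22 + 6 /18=265 /3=88.33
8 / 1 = 8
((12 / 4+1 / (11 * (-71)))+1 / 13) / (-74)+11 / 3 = 8170861 / 2253966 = 3.63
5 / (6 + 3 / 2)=2 / 3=0.67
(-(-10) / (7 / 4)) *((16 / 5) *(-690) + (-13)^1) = -88840 / 7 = -12691.43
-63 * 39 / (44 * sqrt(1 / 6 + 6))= -2457 * sqrt(222) / 1628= -22.49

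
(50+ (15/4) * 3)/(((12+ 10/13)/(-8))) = -3185/83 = -38.37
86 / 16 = 43 / 8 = 5.38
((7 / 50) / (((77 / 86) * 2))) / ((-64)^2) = 43 / 2252800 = 0.00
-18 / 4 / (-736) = 9 / 1472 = 0.01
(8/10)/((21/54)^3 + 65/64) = 186624/250645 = 0.74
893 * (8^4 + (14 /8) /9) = 131684459 /36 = 3657901.64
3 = 3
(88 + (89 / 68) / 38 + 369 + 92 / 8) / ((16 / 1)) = 29.28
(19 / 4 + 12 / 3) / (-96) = -35 / 384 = -0.09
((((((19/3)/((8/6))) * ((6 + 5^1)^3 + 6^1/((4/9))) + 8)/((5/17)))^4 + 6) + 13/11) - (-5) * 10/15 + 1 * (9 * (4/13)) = 392577419848655450260493/1757184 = 223412812687035307.78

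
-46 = -46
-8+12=4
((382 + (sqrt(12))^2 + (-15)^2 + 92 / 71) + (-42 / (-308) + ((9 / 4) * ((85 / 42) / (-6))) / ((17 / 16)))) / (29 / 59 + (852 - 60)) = 399783705 / 511241038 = 0.78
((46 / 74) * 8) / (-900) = -46 / 8325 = -0.01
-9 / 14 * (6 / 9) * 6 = -18 / 7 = -2.57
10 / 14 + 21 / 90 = 199 / 210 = 0.95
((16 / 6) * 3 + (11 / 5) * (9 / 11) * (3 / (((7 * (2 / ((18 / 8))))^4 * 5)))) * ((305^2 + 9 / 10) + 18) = 1830244549226333 / 2458624000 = 744418.24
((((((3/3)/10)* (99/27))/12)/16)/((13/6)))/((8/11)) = 121/99840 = 0.00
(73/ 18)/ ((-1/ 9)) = -73/ 2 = -36.50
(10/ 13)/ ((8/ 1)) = 5/ 52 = 0.10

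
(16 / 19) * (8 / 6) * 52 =3328 / 57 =58.39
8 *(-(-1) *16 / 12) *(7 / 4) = 56 / 3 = 18.67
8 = 8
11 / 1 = 11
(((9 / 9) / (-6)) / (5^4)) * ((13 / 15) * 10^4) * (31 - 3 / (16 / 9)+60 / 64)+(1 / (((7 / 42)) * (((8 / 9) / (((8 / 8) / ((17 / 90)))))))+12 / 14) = -356843 / 10710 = -33.32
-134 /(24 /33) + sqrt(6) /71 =-184.22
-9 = -9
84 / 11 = 7.64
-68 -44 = -112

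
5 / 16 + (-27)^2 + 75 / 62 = 362339 / 496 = 730.52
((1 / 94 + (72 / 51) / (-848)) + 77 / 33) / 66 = 0.04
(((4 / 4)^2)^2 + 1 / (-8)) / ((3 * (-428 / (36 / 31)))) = -21 / 26536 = -0.00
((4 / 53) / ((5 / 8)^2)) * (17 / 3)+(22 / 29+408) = 47245858 / 115275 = 409.85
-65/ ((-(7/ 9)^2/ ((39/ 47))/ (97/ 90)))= 442611/ 4606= 96.09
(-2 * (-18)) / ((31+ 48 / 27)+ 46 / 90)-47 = -34393 / 749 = -45.92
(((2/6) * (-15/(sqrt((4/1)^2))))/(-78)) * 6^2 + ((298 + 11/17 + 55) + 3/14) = 548316/1547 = 354.44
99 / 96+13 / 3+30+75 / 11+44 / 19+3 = 953011 / 20064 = 47.50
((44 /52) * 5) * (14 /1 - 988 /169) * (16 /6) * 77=3591280 /507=7083.39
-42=-42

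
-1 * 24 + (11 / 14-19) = -591 / 14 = -42.21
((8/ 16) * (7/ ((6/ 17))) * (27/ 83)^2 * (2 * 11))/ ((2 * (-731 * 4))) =-0.00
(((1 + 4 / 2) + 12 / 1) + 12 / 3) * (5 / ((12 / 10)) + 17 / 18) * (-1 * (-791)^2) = -546845194 / 9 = -60760577.11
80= 80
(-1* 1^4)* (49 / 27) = -1.81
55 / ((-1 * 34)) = -55 / 34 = -1.62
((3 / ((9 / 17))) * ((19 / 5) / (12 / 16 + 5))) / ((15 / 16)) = 20672 / 5175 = 3.99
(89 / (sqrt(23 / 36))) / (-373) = -534*sqrt(23) / 8579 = -0.30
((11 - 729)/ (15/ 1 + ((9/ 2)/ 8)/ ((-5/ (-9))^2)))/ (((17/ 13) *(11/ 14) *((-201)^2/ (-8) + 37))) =6433280/ 776385291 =0.01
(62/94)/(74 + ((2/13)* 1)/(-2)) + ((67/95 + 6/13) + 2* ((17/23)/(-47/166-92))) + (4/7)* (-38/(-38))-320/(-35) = 48258272527688/4437954052805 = 10.87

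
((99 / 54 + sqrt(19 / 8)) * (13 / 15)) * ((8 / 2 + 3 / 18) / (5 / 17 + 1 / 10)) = 5525 * sqrt(38) / 2412 + 60775 / 3618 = 30.92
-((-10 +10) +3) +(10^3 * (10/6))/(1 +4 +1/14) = 69361/213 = 325.64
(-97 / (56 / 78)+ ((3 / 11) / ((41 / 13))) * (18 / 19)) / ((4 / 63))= -291571839 / 137104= -2126.65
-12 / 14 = -6 / 7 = -0.86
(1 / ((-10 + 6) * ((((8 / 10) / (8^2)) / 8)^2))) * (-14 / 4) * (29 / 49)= 1484800 / 7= 212114.29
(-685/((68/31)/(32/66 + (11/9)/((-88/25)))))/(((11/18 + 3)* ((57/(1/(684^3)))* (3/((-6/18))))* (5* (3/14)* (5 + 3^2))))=462923/95781552210938880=0.00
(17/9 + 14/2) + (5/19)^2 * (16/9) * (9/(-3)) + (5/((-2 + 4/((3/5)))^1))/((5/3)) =416761/45486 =9.16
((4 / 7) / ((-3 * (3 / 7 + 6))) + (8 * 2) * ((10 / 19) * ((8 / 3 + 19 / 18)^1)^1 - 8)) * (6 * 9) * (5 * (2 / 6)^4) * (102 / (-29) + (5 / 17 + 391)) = -5577692624 / 44631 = -124973.51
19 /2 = 9.50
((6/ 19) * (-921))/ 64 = -4.54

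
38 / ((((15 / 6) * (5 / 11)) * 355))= 836 / 8875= 0.09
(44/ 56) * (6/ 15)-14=-479/ 35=-13.69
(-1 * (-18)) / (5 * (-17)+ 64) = -6 / 7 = -0.86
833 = 833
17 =17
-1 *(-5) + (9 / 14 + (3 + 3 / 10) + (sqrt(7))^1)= sqrt(7) + 313 / 35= 11.59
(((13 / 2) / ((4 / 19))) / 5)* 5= 247 / 8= 30.88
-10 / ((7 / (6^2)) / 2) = -720 / 7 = -102.86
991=991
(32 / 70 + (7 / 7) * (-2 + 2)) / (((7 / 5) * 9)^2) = 80 / 27783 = 0.00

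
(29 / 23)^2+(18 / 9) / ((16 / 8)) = 1370 / 529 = 2.59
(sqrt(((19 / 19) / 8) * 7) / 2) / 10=sqrt(14) / 80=0.05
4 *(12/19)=48/19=2.53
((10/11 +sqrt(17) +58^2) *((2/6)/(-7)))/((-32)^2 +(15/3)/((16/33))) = -197408/1274273 - 16 *sqrt(17)/347529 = -0.16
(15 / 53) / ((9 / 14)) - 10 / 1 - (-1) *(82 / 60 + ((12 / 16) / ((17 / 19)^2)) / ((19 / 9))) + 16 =7582549 / 919020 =8.25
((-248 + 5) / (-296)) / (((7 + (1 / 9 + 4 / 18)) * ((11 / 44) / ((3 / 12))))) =729 / 6512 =0.11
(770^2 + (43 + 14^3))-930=594757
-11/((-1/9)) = 99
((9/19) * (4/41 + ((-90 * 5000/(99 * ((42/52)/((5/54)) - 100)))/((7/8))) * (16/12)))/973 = 12808446276/346270402247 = 0.04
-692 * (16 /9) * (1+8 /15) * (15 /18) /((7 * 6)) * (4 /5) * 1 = -254656 /8505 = -29.94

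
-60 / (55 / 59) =-708 / 11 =-64.36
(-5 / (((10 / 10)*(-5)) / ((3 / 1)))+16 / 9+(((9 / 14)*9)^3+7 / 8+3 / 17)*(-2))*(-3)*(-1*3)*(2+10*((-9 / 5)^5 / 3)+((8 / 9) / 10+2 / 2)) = 13602933133229 / 65598750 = 207365.74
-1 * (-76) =76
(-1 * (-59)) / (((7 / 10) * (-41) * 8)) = -295 / 1148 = -0.26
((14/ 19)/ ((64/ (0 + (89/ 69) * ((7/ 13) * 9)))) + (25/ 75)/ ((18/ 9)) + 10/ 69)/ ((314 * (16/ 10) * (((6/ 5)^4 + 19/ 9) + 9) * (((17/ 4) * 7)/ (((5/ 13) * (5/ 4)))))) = 125390625/ 133998860183552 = 0.00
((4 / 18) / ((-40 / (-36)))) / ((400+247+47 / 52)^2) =0.00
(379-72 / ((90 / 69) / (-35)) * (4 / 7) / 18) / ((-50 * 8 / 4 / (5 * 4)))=-1321 / 15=-88.07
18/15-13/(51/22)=-1124/255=-4.41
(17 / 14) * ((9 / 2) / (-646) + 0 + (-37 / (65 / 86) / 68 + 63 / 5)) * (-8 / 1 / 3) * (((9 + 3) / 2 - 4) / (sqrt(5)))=-398842 * sqrt(5) / 25935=-34.39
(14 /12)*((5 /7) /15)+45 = 811 /18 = 45.06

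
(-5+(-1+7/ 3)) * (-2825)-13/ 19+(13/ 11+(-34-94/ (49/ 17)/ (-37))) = 11737763843/ 1136751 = 10325.71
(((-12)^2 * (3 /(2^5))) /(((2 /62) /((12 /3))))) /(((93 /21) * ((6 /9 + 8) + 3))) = 162 /5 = 32.40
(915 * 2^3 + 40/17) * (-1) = -124480/17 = -7322.35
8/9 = 0.89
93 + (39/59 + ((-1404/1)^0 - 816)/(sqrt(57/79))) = 5526/59 - 815 * sqrt(4503)/57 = -865.81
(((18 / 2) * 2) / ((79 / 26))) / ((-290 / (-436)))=102024 / 11455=8.91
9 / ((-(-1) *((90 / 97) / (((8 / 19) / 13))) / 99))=38412 / 1235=31.10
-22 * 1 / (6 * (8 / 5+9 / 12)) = -220 / 141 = -1.56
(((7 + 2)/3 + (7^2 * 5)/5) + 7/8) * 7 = 370.12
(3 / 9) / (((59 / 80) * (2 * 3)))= 40 / 531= 0.08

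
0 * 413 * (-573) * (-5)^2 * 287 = 0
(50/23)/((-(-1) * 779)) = 50/17917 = 0.00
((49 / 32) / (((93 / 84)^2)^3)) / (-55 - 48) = -737894528 / 91412879143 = -0.01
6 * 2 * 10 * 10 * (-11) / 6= -2200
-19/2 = -9.50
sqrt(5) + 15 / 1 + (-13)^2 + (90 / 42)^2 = sqrt(5) + 9241 / 49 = 190.83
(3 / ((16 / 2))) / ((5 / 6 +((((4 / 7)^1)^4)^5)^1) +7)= 718130396678508009 / 15000972452230122812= 0.05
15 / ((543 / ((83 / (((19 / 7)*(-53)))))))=-2905 / 182267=-0.02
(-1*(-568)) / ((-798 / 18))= -1704 / 133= -12.81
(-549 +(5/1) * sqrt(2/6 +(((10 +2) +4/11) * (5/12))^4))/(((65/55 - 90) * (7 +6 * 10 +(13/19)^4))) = 787008519/8558586436 - 651605 * sqrt(835605307)/847300057164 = 0.07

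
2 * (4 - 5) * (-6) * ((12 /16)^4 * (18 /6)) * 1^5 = 729 /64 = 11.39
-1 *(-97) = 97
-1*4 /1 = -4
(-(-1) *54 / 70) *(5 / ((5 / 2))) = 1.54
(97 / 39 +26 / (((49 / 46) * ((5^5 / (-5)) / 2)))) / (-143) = -0.02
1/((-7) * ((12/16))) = -4/21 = -0.19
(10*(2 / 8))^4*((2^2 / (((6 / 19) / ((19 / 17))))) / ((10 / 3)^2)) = 27075 / 544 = 49.77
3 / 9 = 1 / 3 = 0.33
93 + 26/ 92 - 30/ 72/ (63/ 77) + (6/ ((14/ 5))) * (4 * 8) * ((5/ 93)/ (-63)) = 349831231/ 3773196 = 92.71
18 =18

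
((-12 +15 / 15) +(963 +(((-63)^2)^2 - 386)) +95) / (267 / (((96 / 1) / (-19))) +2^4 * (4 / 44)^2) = -60998024384 / 204099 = -298864.89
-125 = -125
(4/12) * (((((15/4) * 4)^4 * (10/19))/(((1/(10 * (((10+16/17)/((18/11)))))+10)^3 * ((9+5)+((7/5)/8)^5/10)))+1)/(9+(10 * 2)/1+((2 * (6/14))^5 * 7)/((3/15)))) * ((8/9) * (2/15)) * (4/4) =57449427941560769787278534768/22703555076900762408771388075335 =0.00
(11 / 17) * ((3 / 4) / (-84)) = -0.01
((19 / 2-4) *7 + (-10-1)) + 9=36.50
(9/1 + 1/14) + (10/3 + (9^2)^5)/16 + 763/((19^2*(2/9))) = 26433314823235/121296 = 217924043.85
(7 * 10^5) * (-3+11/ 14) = -1550000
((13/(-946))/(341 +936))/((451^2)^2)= -13/49979073518213642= -0.00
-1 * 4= -4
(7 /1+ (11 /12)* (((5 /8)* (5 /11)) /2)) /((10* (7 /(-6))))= -1369 /2240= -0.61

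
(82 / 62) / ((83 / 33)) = 1353 / 2573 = 0.53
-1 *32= -32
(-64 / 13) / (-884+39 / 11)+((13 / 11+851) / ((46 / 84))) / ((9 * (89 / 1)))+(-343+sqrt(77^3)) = -2900647144181 / 8505008655+77 * sqrt(77) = 334.62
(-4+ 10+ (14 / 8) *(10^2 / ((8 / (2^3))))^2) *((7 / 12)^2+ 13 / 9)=2249521 / 72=31243.35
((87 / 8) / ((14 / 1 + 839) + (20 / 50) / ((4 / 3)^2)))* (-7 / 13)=-3045 / 443677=-0.01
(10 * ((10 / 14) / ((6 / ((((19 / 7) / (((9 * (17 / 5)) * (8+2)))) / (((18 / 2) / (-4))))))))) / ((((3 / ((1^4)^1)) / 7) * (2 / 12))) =-1900 / 28917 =-0.07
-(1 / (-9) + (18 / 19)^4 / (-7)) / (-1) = -1857031 / 8210223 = -0.23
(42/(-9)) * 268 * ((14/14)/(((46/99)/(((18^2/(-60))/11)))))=151956/115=1321.36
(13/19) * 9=117/19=6.16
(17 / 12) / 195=17 / 2340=0.01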